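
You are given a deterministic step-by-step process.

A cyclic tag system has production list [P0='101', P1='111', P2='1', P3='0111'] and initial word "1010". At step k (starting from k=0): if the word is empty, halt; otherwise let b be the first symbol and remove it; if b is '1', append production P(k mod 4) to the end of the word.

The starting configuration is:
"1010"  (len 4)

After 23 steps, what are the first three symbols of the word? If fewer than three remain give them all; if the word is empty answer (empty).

111

[0] "1010"  (len 4)
[1] "010101"  (len 6)
[2] "10101"  (len 5)
[3] "01011"  (len 5)
[4] "1011"  (len 4)
[5] "011101"  (len 6)
[6] "11101"  (len 5)
[7] "11011"  (len 5)
[8] "10110111"  (len 8)
[9] "0110111101"  (len 10)
[10] "110111101"  (len 9)
[11] "101111011"  (len 9)
[12] "011110110111"  (len 12)
[13] "11110110111"  (len 11)
[14] "1110110111111"  (len 13)
[15] "1101101111111"  (len 13)
[16] "1011011111110111"  (len 16)
[17] "011011111110111101"  (len 18)
[18] "11011111110111101"  (len 17)
[19] "10111111101111011"  (len 17)
[20] "01111111011110110111"  (len 20)
[21] "1111111011110110111"  (len 19)
[22] "111111011110110111111"  (len 21)
[23] "111110111101101111111"  (len 21)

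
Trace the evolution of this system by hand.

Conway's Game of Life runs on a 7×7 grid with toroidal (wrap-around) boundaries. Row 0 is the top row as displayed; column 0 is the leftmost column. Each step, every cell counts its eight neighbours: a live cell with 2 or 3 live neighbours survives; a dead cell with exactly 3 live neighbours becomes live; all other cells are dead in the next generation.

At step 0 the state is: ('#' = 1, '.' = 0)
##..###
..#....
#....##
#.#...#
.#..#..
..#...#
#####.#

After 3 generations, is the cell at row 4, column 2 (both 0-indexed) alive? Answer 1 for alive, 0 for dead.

0

k=0  ##..###
..#....
#....##
#.#...#
.#..#..
..#...#
#####.#
k=1  ....#..
....#..
#....#.
.......
.###.##
....#.#
....#..
k=2  ...###.
....##.
.......
###.##.
#.#####
#.#.#.#
...##..
k=3  .......
...#.#.
.#.#..#
#.#....
.......
#.#....
..#...#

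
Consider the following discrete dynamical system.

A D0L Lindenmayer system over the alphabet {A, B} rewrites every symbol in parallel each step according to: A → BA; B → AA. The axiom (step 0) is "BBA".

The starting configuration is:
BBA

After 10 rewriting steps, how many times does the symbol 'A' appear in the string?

2047

t=0: BBA
t=1: AAAABA
t=2: BABABABAAABA
t=3: AABAAABAAABAAABABABAAABA
t=4: BABAAABABABAAABABABAAABABABAAABAAABAAABABABAAABA
t=5: AABAAABABABAAABAAABAAABABABAAABAAABAAABABABAAABAAABAAABABABAAABABABAAABABABAAABAAABAAABABABAAABA
t=6: BABAAABABABAAABAAABAAABABABAAABABABAAABABABAAABAAABAAABABA…BABABAAABAAABAAABABABAAABABABAAABABABAAABAAABAAABABABAAABA  (len 192)
t=7: AABAAABABABAAABAAABAAABABABAAABABABAAABABABAAABAAABAAABABA…BABABAAABAAABAAABABABAAABABABAAABABABAAABAAABAAABABABAAABA  (len 384)
t=8: BABAAABABABAAABAAABAAABABABAAABABABAAABABABAAABAAABAAABABA…BABABAAABAAABAAABABABAAABABABAAABABABAAABAAABAAABABABAAABA  (len 768)
t=9: AABAAABABABAAABAAABAAABABABAAABABABAAABABABAAABAAABAAABABA…BABABAAABAAABAAABABABAAABABABAAABABABAAABAAABAAABABABAAABA  (len 1536)
t=10: BABAAABABABAAABAAABAAABABABAAABABABAAABABABAAABAAABAAABABA…BABABAAABAAABAAABABABAAABABABAAABABABAAABAAABAAABABABAAABA  (len 3072)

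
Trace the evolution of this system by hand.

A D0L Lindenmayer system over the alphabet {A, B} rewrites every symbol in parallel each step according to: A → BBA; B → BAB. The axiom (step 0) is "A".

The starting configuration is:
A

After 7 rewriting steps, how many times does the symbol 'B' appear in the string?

0) A
1) BBA
2) BABBABBBA
3) BABBBABABBABBBABABBABBABBBA
4) BABBBABABBABBABBBABABBBABABBABBBABABBABBABBBABABBBABABBABBBABABBABBBABABBABBABBBA
5) BABBBABABBABBABBBABABBBABABBABBBABABBABBBABABBABBABBBABABB…ABABBABBBABABBABBABBBABABBBABABBABBBABABBABBBABABBABBABBBA  (len 243)
6) BABBBABABBABBABBBABABBBABABBABBBABABBABBBABABBABBABBBABABB…ABABBABBBABABBABBABBBABABBBABABBABBBABABBABBBABABBABBABBBA  (len 729)
7) BABBBABABBABBABBBABABBBABABBABBBABABBABBBABABBABBABBBABABB…ABABBABBBABABBABBABBBABABBBABABBABBBABABBABBBABABBABBABBBA  (len 2187)

1458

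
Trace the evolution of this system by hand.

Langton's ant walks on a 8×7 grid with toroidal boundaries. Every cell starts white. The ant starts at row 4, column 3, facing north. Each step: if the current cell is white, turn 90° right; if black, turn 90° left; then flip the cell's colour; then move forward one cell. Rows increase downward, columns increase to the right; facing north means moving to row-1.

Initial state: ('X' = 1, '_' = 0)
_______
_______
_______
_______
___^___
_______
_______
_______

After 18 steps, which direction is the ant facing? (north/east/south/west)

[0] _______
_______
_______
_______
___^___
_______
_______
_______
[1] _______
_______
_______
_______
___X>__
_______
_______
_______
[2] _______
_______
_______
_______
___XX__
____v__
_______
_______
[3] _______
_______
_______
_______
___XX__
___<X__
_______
_______
[4] _______
_______
_______
_______
___^X__
___XX__
_______
_______
[5] _______
_______
_______
_______
__<_X__
___XX__
_______
_______
[6] _______
_______
_______
__^____
__X_X__
___XX__
_______
_______
[7] _______
_______
_______
__X>___
__X_X__
___XX__
_______
_______
[8] _______
_______
_______
__XX___
__XvX__
___XX__
_______
_______
[9] _______
_______
_______
__XX___
__<XX__
___XX__
_______
_______
[10] _______
_______
_______
__XX___
___XX__
__vXX__
_______
_______
[11] _______
_______
_______
__XX___
___XX__
_<XXX__
_______
_______
[12] _______
_______
_______
__XX___
_^_XX__
_XXXX__
_______
_______
[13] _______
_______
_______
__XX___
_X>XX__
_XXXX__
_______
_______
[14] _______
_______
_______
__XX___
_XXXX__
_XvXX__
_______
_______
[15] _______
_______
_______
__XX___
_XXXX__
_X_>X__
_______
_______
[16] _______
_______
_______
__XX___
_XX^X__
_X__X__
_______
_______
[17] _______
_______
_______
__XX___
_X<_X__
_X__X__
_______
_______
[18] _______
_______
_______
__XX___
_X__X__
_Xv_X__
_______
_______

south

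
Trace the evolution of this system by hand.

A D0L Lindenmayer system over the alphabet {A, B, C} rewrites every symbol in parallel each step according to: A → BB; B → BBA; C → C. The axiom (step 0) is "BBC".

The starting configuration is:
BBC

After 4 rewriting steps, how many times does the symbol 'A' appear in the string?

32

0) BBC
1) BBABBAC
2) BBABBABBBBABBABBC
3) BBABBABBBBABBABBBBABBABBABBABBBBABBABBBBABBAC
4) BBABBABBBBABBABBBBABBABBABBABBBBABBABBBBABBABBABBABBBBABBA…BBABBBBABBABBBBABBABBABBABBBBABBABBBBABBABBABBABBBBABBABBC  (len 121)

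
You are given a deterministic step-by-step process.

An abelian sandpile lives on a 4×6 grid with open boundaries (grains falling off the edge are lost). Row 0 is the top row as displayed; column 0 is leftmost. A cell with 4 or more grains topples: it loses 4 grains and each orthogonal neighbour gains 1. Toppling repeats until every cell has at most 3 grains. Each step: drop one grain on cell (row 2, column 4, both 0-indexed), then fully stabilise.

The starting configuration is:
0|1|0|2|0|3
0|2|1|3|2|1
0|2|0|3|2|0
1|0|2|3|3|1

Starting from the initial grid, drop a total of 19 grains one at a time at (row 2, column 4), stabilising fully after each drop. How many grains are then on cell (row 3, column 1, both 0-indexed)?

k=0  0|1|0|2|0|3
0|2|1|3|2|1
0|2|0|3|2|0
1|0|2|3|3|1
k=1  0|1|0|2|0|3
0|2|1|3|2|1
0|2|0|3|3|0
1|0|2|3|3|1
k=2  0|1|0|3|1|3
0|2|2|1|0|2
0|2|1|2|3|1
1|0|3|1|1|2
k=3  0|1|0|3|1|3
0|2|2|1|1|2
0|2|1|3|0|2
1|0|3|1|2|2
k=4  0|1|0|3|1|3
0|2|2|1|1|2
0|2|1|3|1|2
1|0|3|1|2|2
k=5  0|1|0|3|1|3
0|2|2|1|1|2
0|2|1|3|2|2
1|0|3|1|2|2
k=6  0|1|0|3|1|3
0|2|2|1|1|2
0|2|1|3|3|2
1|0|3|1|2|2
k=7  0|1|0|3|1|3
0|2|2|2|2|2
0|2|2|0|1|3
1|0|3|2|3|2
k=8  0|1|0|3|1|3
0|2|2|2|2|2
0|2|2|0|2|3
1|0|3|2|3|2
k=9  0|1|0|3|1|3
0|2|2|2|2|2
0|2|2|0|3|3
1|0|3|2|3|2
k=10  0|1|0|3|1|3
0|2|2|2|3|3
0|2|2|1|2|1
1|0|3|3|1|0
k=11  0|1|0|3|1|3
0|2|2|2|3|3
0|2|2|1|3|1
1|0|3|3|1|0
k=12  0|1|0|3|3|0
0|2|2|3|1|1
0|2|2|2|1|3
1|0|3|3|2|0
k=13  0|1|0|3|3|0
0|2|2|3|1|1
0|2|2|2|2|3
1|0|3|3|2|0
k=14  0|1|0|3|3|0
0|2|2|3|1|1
0|2|2|2|3|3
1|0|3|3|2|0
k=15  0|1|0|3|3|0
0|2|2|3|2|2
0|2|2|3|1|0
1|0|3|3|3|1
k=16  0|1|0|3|3|0
0|2|2|3|2|2
0|2|2|3|2|0
1|0|3|3|3|1
k=17  0|1|0|3|3|0
0|2|2|3|2|2
0|2|2|3|3|0
1|0|3|3|3|1
k=18  0|1|2|1|1|1
0|3|0|3|1|3
0|3|1|3|3|1
1|1|1|2|1|2
k=19  0|1|2|2|1|1
0|3|1|0|3|3
0|3|2|1|1|2
1|1|1|3|2|2

1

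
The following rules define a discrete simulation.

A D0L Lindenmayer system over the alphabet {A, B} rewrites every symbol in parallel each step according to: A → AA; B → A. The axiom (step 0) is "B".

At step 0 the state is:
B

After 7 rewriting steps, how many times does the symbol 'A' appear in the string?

64

t=0: B
t=1: A
t=2: AA
t=3: AAAA
t=4: AAAAAAAA
t=5: AAAAAAAAAAAAAAAA
t=6: AAAAAAAAAAAAAAAAAAAAAAAAAAAAAAAA
t=7: AAAAAAAAAAAAAAAAAAAAAAAAAAAAAAAAAAAAAAAAAAAAAAAAAAAAAAAAAAAAAAAA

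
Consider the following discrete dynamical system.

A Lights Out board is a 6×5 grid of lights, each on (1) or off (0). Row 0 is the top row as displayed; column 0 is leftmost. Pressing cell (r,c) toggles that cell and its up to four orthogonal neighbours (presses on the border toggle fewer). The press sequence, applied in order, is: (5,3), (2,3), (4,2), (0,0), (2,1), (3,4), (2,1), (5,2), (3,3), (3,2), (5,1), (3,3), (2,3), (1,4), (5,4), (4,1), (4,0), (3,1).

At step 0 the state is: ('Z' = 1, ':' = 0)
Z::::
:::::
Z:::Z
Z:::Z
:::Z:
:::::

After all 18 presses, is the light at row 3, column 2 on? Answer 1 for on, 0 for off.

1

0) Z::::
:::::
Z:::Z
Z:::Z
:::Z:
:::::
1) Z::::
:::::
Z:::Z
Z:::Z
:::::
::ZZZ
2) Z::::
:::Z:
Z:ZZ:
Z::ZZ
:::::
::ZZZ
3) Z::::
:::Z:
Z:ZZ:
Z:ZZZ
:ZZZ:
:::ZZ
4) :Z:::
Z::Z:
Z:ZZ:
Z:ZZZ
:ZZZ:
:::ZZ
5) :Z:::
ZZ:Z:
:Z:Z:
ZZZZZ
:ZZZ:
:::ZZ
6) :Z:::
ZZ:Z:
:Z:ZZ
ZZZ::
:ZZZZ
:::ZZ
7) :Z:::
Z::Z:
Z:ZZZ
Z:Z::
:ZZZZ
:::ZZ
8) :Z:::
Z::Z:
Z:ZZZ
Z:Z::
:Z:ZZ
:ZZ:Z
9) :Z:::
Z::Z:
Z:Z:Z
Z::ZZ
:Z::Z
:ZZ:Z
10) :Z:::
Z::Z:
Z:::Z
ZZZ:Z
:ZZ:Z
:ZZ:Z
11) :Z:::
Z::Z:
Z:::Z
ZZZ:Z
::Z:Z
Z:::Z
12) :Z:::
Z::Z:
Z::ZZ
ZZ:Z:
::ZZZ
Z:::Z
13) :Z:::
Z::::
Z:Z::
ZZ:::
::ZZZ
Z:::Z
14) :Z::Z
Z::ZZ
Z:Z:Z
ZZ:::
::ZZZ
Z:::Z
15) :Z::Z
Z::ZZ
Z:Z:Z
ZZ:::
::ZZ:
Z::Z:
16) :Z::Z
Z::ZZ
Z:Z:Z
Z::::
ZZ:Z:
ZZ:Z:
17) :Z::Z
Z::ZZ
Z:Z:Z
:::::
:::Z:
:Z:Z:
18) :Z::Z
Z::ZZ
ZZZ:Z
ZZZ::
:Z:Z:
:Z:Z:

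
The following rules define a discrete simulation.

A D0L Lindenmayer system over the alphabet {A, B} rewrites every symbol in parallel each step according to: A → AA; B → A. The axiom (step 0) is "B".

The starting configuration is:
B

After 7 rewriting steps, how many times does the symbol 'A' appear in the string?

64

t=0: B
t=1: A
t=2: AA
t=3: AAAA
t=4: AAAAAAAA
t=5: AAAAAAAAAAAAAAAA
t=6: AAAAAAAAAAAAAAAAAAAAAAAAAAAAAAAA
t=7: AAAAAAAAAAAAAAAAAAAAAAAAAAAAAAAAAAAAAAAAAAAAAAAAAAAAAAAAAAAAAAAA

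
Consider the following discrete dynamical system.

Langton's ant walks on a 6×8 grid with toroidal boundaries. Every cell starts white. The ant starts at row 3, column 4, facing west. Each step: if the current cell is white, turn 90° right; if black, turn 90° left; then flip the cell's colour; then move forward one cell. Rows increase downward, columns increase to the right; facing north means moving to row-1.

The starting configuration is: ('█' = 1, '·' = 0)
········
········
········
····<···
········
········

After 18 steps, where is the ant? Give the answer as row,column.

4,5

t=0: ········
········
········
····<···
········
········
t=1: ········
········
····^···
····█···
········
········
t=2: ········
········
····█>··
····█···
········
········
t=3: ········
········
····██··
····█v··
········
········
t=4: ········
········
····██··
····<█··
········
········
t=5: ········
········
····██··
·····█··
····v···
········
t=6: ········
········
····██··
·····█··
···<█···
········
t=7: ········
········
····██··
···^·█··
···██···
········
t=8: ········
········
····██··
···█>█··
···██···
········
t=9: ········
········
····██··
···███··
···█v···
········
t=10: ········
········
····██··
···███··
···█·>··
········
t=11: ········
········
····██··
···███··
···█·█··
·····v··
t=12: ········
········
····██··
···███··
···█·█··
····<█··
t=13: ········
········
····██··
···███··
···█^█··
····██··
t=14: ········
········
····██··
···███··
···██>··
····██··
t=15: ········
········
····██··
···██^··
···██···
····██··
t=16: ········
········
····██··
···█<···
···██···
····██··
t=17: ········
········
····██··
···█····
···█v···
····██··
t=18: ········
········
····██··
···█····
···█·>··
····██··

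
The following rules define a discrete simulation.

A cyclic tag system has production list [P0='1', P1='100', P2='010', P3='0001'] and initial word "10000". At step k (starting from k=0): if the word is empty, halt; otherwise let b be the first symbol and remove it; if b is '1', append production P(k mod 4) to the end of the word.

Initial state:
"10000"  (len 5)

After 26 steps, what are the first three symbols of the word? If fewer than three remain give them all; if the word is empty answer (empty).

10

gen 0: "10000"  (len 5)
gen 1: "00001"  (len 5)
gen 2: "0001"  (len 4)
gen 3: "001"  (len 3)
gen 4: "01"  (len 2)
gen 5: "1"  (len 1)
gen 6: "100"  (len 3)
gen 7: "00010"  (len 5)
gen 8: "0010"  (len 4)
gen 9: "010"  (len 3)
gen 10: "10"  (len 2)
gen 11: "0010"  (len 4)
gen 12: "010"  (len 3)
gen 13: "10"  (len 2)
gen 14: "0100"  (len 4)
gen 15: "100"  (len 3)
gen 16: "000001"  (len 6)
gen 17: "00001"  (len 5)
gen 18: "0001"  (len 4)
gen 19: "001"  (len 3)
gen 20: "01"  (len 2)
gen 21: "1"  (len 1)
gen 22: "100"  (len 3)
gen 23: "00010"  (len 5)
gen 24: "0010"  (len 4)
gen 25: "010"  (len 3)
gen 26: "10"  (len 2)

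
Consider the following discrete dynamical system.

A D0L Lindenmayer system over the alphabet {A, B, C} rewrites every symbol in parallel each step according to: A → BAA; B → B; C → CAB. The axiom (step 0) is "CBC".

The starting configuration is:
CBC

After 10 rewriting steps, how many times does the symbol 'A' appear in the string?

2046

0) CBC
1) CABBCAB
2) CABBAABBCABBAAB
3) CABBAABBBAABAABBCABBAABBBAABAAB
4) CABBAABBBAABAABBBBAABAABBAABAABBCABBAABBBAABAABBBBAABAABBAABAAB
5) CABBAABBBAABAABBBBAABAABBAABAABBBBBAABAABBAABAABBBAABAABBA…ABBBAABAABBBBAABAABBAABAABBBBBAABAABBAABAABBBAABAABBAABAAB  (len 127)
6) CABBAABBBAABAABBBBAABAABBAABAABBBBBAABAABBAABAABBBAABAABBA…ABAABBAABAABBBAABAABBAABAABBBBAABAABBAABAABBBAABAABBAABAAB  (len 255)
7) CABBAABBBAABAABBBBAABAABBAABAABBBBBAABAABBAABAABBBAABAABBA…ABAABBAABAABBBAABAABBAABAABBBBAABAABBAABAABBBAABAABBAABAAB  (len 511)
8) CABBAABBBAABAABBBBAABAABBAABAABBBBBAABAABBAABAABBBAABAABBA…ABAABBAABAABBBAABAABBAABAABBBBAABAABBAABAABBBAABAABBAABAAB  (len 1023)
9) CABBAABBBAABAABBBBAABAABBAABAABBBBBAABAABBAABAABBBAABAABBA…ABAABBAABAABBBAABAABBAABAABBBBAABAABBAABAABBBAABAABBAABAAB  (len 2047)
10) CABBAABBBAABAABBBBAABAABBAABAABBBBBAABAABBAABAABBBAABAABBA…ABAABBAABAABBBAABAABBAABAABBBBAABAABBAABAABBBAABAABBAABAAB  (len 4095)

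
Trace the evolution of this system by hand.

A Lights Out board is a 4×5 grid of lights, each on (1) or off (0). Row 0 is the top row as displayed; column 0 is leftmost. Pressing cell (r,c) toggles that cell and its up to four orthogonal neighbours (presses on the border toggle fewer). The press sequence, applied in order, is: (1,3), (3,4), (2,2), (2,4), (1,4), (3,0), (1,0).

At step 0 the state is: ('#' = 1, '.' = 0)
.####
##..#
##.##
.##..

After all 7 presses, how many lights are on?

0) .####
##..#
##.##
.##..
1) .##.#
####.
##..#
.##..
2) .##.#
####.
##...
.####
3) .##.#
##.#.
#.##.
.#.##
4) .##.#
##.##
#.#.#
.#.#.
5) .##..
##...
#.#..
.#.#.
6) .##..
##...
..#..
#..#.
7) ###..
.....
#.#..
#..#.

7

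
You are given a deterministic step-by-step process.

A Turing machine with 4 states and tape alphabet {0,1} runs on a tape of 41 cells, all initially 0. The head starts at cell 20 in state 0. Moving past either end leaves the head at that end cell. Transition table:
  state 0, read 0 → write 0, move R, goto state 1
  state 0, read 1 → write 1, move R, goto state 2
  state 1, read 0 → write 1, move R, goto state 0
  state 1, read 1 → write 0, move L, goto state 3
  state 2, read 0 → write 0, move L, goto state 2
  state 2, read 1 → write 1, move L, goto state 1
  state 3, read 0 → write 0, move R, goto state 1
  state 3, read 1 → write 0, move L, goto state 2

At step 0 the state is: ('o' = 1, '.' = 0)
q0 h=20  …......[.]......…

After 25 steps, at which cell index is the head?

k=0  q0 h=20  …......[.]......…
k=1  q1 h=21  …......[.]......…
k=2  q0 h=22  ….....o[.]......…
k=3  q1 h=23  …....o.[.]......…
k=4  q0 h=24  …...o.o[.]......…
k=5  q1 h=25  …..o.o.[.]......…
k=6  q0 h=26  ….o.o.o[.]......…
k=7  q1 h=27  …o.o.o.[.]......…
k=8  q0 h=28  ….o.o.o[.]......…
k=9  q1 h=29  …o.o.o.[.]......…
k=10  q0 h=30  ….o.o.o[.]......…
k=11  q1 h=31  …o.o.o.[.]......…
k=12  q0 h=32  ….o.o.o[.]......…
k=13  q1 h=33  …o.o.o.[.]......…
k=14  q0 h=34  ….o.o.o[.]......|
k=15  q1 h=35  …o.o.o.[.].....|
k=16  q0 h=36  ….o.o.o[.]....|
k=17  q1 h=37  …o.o.o.[.]...|
k=18  q0 h=38  ….o.o.o[.]..|
k=19  q1 h=39  …o.o.o.[.].|
k=20  q0 h=40  ….o.o.o[.]|
k=21  q1 h=40  ….o.o.o[.]|
k=22  q0 h=40  ….o.o.o[o]|
k=23  q2 h=40  ….o.o.o[o]|
k=24  q1 h=39  …o.o.o.[o]o|
k=25  q3 h=38  ….o.o.o[.].o|

38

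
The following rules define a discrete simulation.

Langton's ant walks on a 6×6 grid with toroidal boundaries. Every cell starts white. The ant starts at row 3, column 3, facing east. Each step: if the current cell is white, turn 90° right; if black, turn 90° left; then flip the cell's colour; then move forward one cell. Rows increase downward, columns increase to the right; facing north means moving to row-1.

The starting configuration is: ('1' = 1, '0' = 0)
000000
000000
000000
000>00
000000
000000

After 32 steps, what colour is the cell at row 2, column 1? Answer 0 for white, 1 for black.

0

t=0: 000000
000000
000000
000>00
000000
000000
t=1: 000000
000000
000000
000100
000v00
000000
t=2: 000000
000000
000000
000100
00<100
000000
t=3: 000000
000000
000000
00^100
001100
000000
t=4: 000000
000000
000000
001>00
001100
000000
t=5: 000000
000000
000^00
001000
001100
000000
t=6: 000000
000000
0001>0
001000
001100
000000
t=7: 000000
000000
000110
0010v0
001100
000000
t=8: 000000
000000
000110
001<10
001100
000000
t=9: 000000
000000
000^10
001110
001100
000000
t=10: 000000
000000
00<010
001110
001100
000000
t=11: 000000
00^000
001010
001110
001100
000000
t=12: 000000
001>00
001010
001110
001100
000000
t=13: 000000
001100
001v10
001110
001100
000000
t=14: 000000
001100
00<110
001110
001100
000000
t=15: 000000
001100
000110
00v110
001100
000000
t=16: 000000
001100
000110
000>10
001100
000000
t=17: 000000
001100
000^10
000010
001100
000000
t=18: 000000
001100
00<010
000010
001100
000000
t=19: 000000
00^100
001010
000010
001100
000000
t=20: 000000
0<0100
001010
000010
001100
000000
t=21: 0^0000
010100
001010
000010
001100
000000
t=22: 01>000
010100
001010
000010
001100
000000
t=23: 011000
01v100
001010
000010
001100
000000
t=24: 011000
0<1100
001010
000010
001100
000000
t=25: 011000
001100
0v1010
000010
001100
000000
t=26: 011000
001100
<11010
000010
001100
000000
t=27: 011000
^01100
111010
000010
001100
000000
t=28: 011000
1>1100
111010
000010
001100
000000
t=29: 011000
111100
1v1010
000010
001100
000000
t=30: 011000
111100
10>010
000010
001100
000000
t=31: 011000
11^100
100010
000010
001100
000000
t=32: 011000
1<0100
100010
000010
001100
000000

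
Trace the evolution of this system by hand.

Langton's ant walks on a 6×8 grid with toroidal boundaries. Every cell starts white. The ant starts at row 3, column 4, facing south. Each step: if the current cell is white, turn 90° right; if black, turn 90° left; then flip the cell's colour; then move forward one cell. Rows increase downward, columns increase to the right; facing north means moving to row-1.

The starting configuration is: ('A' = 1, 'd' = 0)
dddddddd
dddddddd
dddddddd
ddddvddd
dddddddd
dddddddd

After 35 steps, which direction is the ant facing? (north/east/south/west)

0) dddddddd
dddddddd
dddddddd
ddddvddd
dddddddd
dddddddd
1) dddddddd
dddddddd
dddddddd
ddd<Addd
dddddddd
dddddddd
2) dddddddd
dddddddd
ddd^dddd
dddAAddd
dddddddd
dddddddd
3) dddddddd
dddddddd
dddA>ddd
dddAAddd
dddddddd
dddddddd
4) dddddddd
dddddddd
dddAAddd
dddAvddd
dddddddd
dddddddd
5) dddddddd
dddddddd
dddAAddd
dddAd>dd
dddddddd
dddddddd
6) dddddddd
dddddddd
dddAAddd
dddAdAdd
dddddvdd
dddddddd
7) dddddddd
dddddddd
dddAAddd
dddAdAdd
dddd<Add
dddddddd
8) dddddddd
dddddddd
dddAAddd
dddA^Add
ddddAAdd
dddddddd
9) dddddddd
dddddddd
dddAAddd
dddAA>dd
ddddAAdd
dddddddd
10) dddddddd
dddddddd
dddAA^dd
dddAAddd
ddddAAdd
dddddddd
11) dddddddd
dddddddd
dddAAA>d
dddAAddd
ddddAAdd
dddddddd
12) dddddddd
dddddddd
dddAAAAd
dddAAdvd
ddddAAdd
dddddddd
13) dddddddd
dddddddd
dddAAAAd
dddAA<Ad
ddddAAdd
dddddddd
14) dddddddd
dddddddd
dddAA^Ad
dddAAAAd
ddddAAdd
dddddddd
15) dddddddd
dddddddd
dddA<dAd
dddAAAAd
ddddAAdd
dddddddd
16) dddddddd
dddddddd
dddAddAd
dddAvAAd
ddddAAdd
dddddddd
17) dddddddd
dddddddd
dddAddAd
dddAd>Ad
ddddAAdd
dddddddd
18) dddddddd
dddddddd
dddAd^Ad
dddAddAd
ddddAAdd
dddddddd
19) dddddddd
dddddddd
dddAdA>d
dddAddAd
ddddAAdd
dddddddd
20) dddddddd
dddddd^d
dddAdAdd
dddAddAd
ddddAAdd
dddddddd
21) dddddddd
ddddddA>
dddAdAdd
dddAddAd
ddddAAdd
dddddddd
22) dddddddd
ddddddAA
dddAdAdv
dddAddAd
ddddAAdd
dddddddd
23) dddddddd
ddddddAA
dddAdA<A
dddAddAd
ddddAAdd
dddddddd
24) dddddddd
dddddd^A
dddAdAAA
dddAddAd
ddddAAdd
dddddddd
25) dddddddd
ddddd<dA
dddAdAAA
dddAddAd
ddddAAdd
dddddddd
26) ddddd^dd
dddddAdA
dddAdAAA
dddAddAd
ddddAAdd
dddddddd
27) dddddA>d
dddddAdA
dddAdAAA
dddAddAd
ddddAAdd
dddddddd
28) dddddAAd
dddddAvA
dddAdAAA
dddAddAd
ddddAAdd
dddddddd
29) dddddAAd
ddddd<AA
dddAdAAA
dddAddAd
ddddAAdd
dddddddd
30) dddddAAd
ddddddAA
dddAdvAA
dddAddAd
ddddAAdd
dddddddd
31) dddddAAd
ddddddAA
dddAdd>A
dddAddAd
ddddAAdd
dddddddd
32) dddddAAd
dddddd^A
dddAdddA
dddAddAd
ddddAAdd
dddddddd
33) dddddAAd
ddddd<dA
dddAdddA
dddAddAd
ddddAAdd
dddddddd
34) ddddd^Ad
dddddAdA
dddAdddA
dddAddAd
ddddAAdd
dddddddd
35) dddd<dAd
dddddAdA
dddAdddA
dddAddAd
ddddAAdd
dddddddd

west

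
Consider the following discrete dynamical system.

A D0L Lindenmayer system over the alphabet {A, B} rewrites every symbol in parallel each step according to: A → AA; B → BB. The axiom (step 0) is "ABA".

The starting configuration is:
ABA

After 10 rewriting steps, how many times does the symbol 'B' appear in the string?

1024

k=0  ABA
k=1  AABBAA
k=2  AAAABBBBAAAA
k=3  AAAAAAAABBBBBBBBAAAAAAAA
k=4  AAAAAAAAAAAAAAAABBBBBBBBBBBBBBBBAAAAAAAAAAAAAAAA
k=5  AAAAAAAAAAAAAAAAAAAAAAAAAAAAAAAABBBBBBBBBBBBBBBBBBBBBBBBBBBBBBBBAAAAAAAAAAAAAAAAAAAAAAAAAAAAAAAA
k=6  AAAAAAAAAAAAAAAAAAAAAAAAAAAAAAAAAAAAAAAAAAAAAAAAAAAAAAAAAA…AAAAAAAAAAAAAAAAAAAAAAAAAAAAAAAAAAAAAAAAAAAAAAAAAAAAAAAAAA  (len 192)
k=7  AAAAAAAAAAAAAAAAAAAAAAAAAAAAAAAAAAAAAAAAAAAAAAAAAAAAAAAAAA…AAAAAAAAAAAAAAAAAAAAAAAAAAAAAAAAAAAAAAAAAAAAAAAAAAAAAAAAAA  (len 384)
k=8  AAAAAAAAAAAAAAAAAAAAAAAAAAAAAAAAAAAAAAAAAAAAAAAAAAAAAAAAAA…AAAAAAAAAAAAAAAAAAAAAAAAAAAAAAAAAAAAAAAAAAAAAAAAAAAAAAAAAA  (len 768)
k=9  AAAAAAAAAAAAAAAAAAAAAAAAAAAAAAAAAAAAAAAAAAAAAAAAAAAAAAAAAA…AAAAAAAAAAAAAAAAAAAAAAAAAAAAAAAAAAAAAAAAAAAAAAAAAAAAAAAAAA  (len 1536)
k=10  AAAAAAAAAAAAAAAAAAAAAAAAAAAAAAAAAAAAAAAAAAAAAAAAAAAAAAAAAA…AAAAAAAAAAAAAAAAAAAAAAAAAAAAAAAAAAAAAAAAAAAAAAAAAAAAAAAAAA  (len 3072)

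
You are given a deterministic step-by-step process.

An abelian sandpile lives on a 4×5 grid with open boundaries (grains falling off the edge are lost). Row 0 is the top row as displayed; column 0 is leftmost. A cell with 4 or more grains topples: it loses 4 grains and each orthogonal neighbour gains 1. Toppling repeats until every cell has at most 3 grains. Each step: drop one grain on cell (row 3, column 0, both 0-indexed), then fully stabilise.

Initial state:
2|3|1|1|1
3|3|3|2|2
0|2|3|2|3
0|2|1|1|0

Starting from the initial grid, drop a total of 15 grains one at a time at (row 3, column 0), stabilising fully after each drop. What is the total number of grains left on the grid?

36

step 0: 2|3|1|1|1
3|3|3|2|2
0|2|3|2|3
0|2|1|1|0
step 1: 2|3|1|1|1
3|3|3|2|2
0|2|3|2|3
1|2|1|1|0
step 2: 2|3|1|1|1
3|3|3|2|2
0|2|3|2|3
2|2|1|1|0
step 3: 2|3|1|1|1
3|3|3|2|2
0|2|3|2|3
3|2|1|1|0
step 4: 2|3|1|1|1
3|3|3|2|2
1|2|3|2|3
0|3|1|1|0
step 5: 2|3|1|1|1
3|3|3|2|2
1|2|3|2|3
1|3|1|1|0
step 6: 2|3|1|1|1
3|3|3|2|2
1|2|3|2|3
2|3|1|1|0
step 7: 2|3|1|1|1
3|3|3|2|2
1|2|3|2|3
3|3|1|1|0
step 8: 2|3|1|1|1
3|3|3|2|2
2|3|3|2|3
1|0|2|1|0
step 9: 2|3|1|1|1
3|3|3|2|2
2|3|3|2|3
2|0|2|1|0
step 10: 2|3|1|1|1
3|3|3|2|2
2|3|3|2|3
3|0|2|1|0
step 11: 2|3|1|1|1
3|3|3|2|2
3|3|3|2|3
0|1|2|1|0
step 12: 2|3|1|1|1
3|3|3|2|2
3|3|3|2|3
1|1|2|1|0
step 13: 2|3|1|1|1
3|3|3|2|2
3|3|3|2|3
2|1|2|1|0
step 14: 2|3|1|1|1
3|3|3|2|2
3|3|3|2|3
3|1|2|1|0
step 15: 0|1|3|1|1
2|3|1|3|2
2|2|1|3|3
1|3|3|1|0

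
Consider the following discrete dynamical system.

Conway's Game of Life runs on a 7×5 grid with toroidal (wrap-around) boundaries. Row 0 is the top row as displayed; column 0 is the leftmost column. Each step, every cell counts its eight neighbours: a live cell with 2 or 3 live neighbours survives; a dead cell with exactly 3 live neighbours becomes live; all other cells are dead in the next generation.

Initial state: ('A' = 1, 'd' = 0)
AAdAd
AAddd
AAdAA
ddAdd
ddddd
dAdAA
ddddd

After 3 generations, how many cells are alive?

[0] AAdAd
AAddd
AAdAA
ddAdd
ddddd
dAdAA
ddddd
[1] AAAdA
dddAd
dddAA
AAAAA
ddAAd
ddddd
dAdAd
[2] AAddA
dAddd
dAddd
AAddd
Adddd
dddAd
dAdAA
[3] dAdAA
dAAdd
dAAdd
AAddd
AAddA
AdAAd
dAdAd

17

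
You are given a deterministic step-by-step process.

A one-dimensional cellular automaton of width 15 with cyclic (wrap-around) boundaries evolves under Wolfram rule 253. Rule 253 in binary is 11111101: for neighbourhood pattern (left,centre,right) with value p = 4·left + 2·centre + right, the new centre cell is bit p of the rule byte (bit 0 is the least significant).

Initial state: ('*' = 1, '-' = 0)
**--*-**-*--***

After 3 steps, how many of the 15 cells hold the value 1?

15

gen 0: **--*-**-*--***
gen 1: ***-*******-***
gen 2: ***************
gen 3: ***************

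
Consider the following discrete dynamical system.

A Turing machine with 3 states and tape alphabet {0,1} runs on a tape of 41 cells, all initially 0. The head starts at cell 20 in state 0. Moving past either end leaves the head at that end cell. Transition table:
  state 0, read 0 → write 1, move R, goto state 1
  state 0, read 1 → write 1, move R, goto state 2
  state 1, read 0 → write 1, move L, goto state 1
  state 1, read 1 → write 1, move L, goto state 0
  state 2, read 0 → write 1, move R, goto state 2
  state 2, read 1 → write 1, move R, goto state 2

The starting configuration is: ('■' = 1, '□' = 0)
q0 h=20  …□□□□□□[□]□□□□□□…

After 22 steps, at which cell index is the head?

step 0: q0 h=20  …□□□□□□[□]□□□□□□…
step 1: q1 h=21  …□□□□□■[□]□□□□□□…
step 2: q1 h=20  …□□□□□□[■]■□□□□□…
step 3: q0 h=19  …□□□□□□[□]■■□□□□…
step 4: q1 h=20  …□□□□□■[■]■□□□□□…
step 5: q0 h=19  …□□□□□□[■]■■□□□□…
step 6: q2 h=20  …□□□□□■[■]■□□□□□…
step 7: q2 h=21  …□□□□■■[■]□□□□□□…
step 8: q2 h=22  …□□□■■■[□]□□□□□□…
step 9: q2 h=23  …□□■■■■[□]□□□□□□…
step 10: q2 h=24  …□■■■■■[□]□□□□□□…
step 11: q2 h=25  …■■■■■■[□]□□□□□□…
step 12: q2 h=26  …■■■■■■[□]□□□□□□…
step 13: q2 h=27  …■■■■■■[□]□□□□□□…
step 14: q2 h=28  …■■■■■■[□]□□□□□□…
step 15: q2 h=29  …■■■■■■[□]□□□□□□…
step 16: q2 h=30  …■■■■■■[□]□□□□□□…
step 17: q2 h=31  …■■■■■■[□]□□□□□□…
step 18: q2 h=32  …■■■■■■[□]□□□□□□…
step 19: q2 h=33  …■■■■■■[□]□□□□□□…
step 20: q2 h=34  …■■■■■■[□]□□□□□□|
step 21: q2 h=35  …■■■■■■[□]□□□□□|
step 22: q2 h=36  …■■■■■■[□]□□□□|

36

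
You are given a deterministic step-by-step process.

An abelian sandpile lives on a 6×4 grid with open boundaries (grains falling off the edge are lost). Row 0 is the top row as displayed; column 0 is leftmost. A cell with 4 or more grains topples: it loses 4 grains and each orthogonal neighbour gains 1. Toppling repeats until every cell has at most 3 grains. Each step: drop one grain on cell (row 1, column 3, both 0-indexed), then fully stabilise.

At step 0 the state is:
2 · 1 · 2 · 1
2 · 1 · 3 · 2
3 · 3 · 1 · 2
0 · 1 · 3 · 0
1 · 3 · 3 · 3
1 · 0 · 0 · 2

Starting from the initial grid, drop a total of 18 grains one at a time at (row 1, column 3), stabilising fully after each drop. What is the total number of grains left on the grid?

t=0: 2 · 1 · 2 · 1
2 · 1 · 3 · 2
3 · 3 · 1 · 2
0 · 1 · 3 · 0
1 · 3 · 3 · 3
1 · 0 · 0 · 2
t=1: 2 · 1 · 2 · 1
2 · 1 · 3 · 3
3 · 3 · 1 · 2
0 · 1 · 3 · 0
1 · 3 · 3 · 3
1 · 0 · 0 · 2
t=2: 2 · 1 · 3 · 2
2 · 2 · 0 · 1
3 · 3 · 2 · 3
0 · 1 · 3 · 0
1 · 3 · 3 · 3
1 · 0 · 0 · 2
t=3: 2 · 1 · 3 · 2
2 · 2 · 0 · 2
3 · 3 · 2 · 3
0 · 1 · 3 · 0
1 · 3 · 3 · 3
1 · 0 · 0 · 2
t=4: 2 · 1 · 3 · 2
2 · 2 · 0 · 3
3 · 3 · 2 · 3
0 · 1 · 3 · 0
1 · 3 · 3 · 3
1 · 0 · 0 · 2
t=5: 2 · 1 · 3 · 3
2 · 2 · 1 · 1
3 · 3 · 3 · 0
0 · 1 · 3 · 1
1 · 3 · 3 · 3
1 · 0 · 0 · 2
t=6: 2 · 1 · 3 · 3
2 · 2 · 1 · 2
3 · 3 · 3 · 0
0 · 1 · 3 · 1
1 · 3 · 3 · 3
1 · 0 · 0 · 2
t=7: 2 · 1 · 3 · 3
2 · 2 · 1 · 3
3 · 3 · 3 · 0
0 · 1 · 3 · 1
1 · 3 · 3 · 3
1 · 0 · 0 · 2
t=8: 2 · 2 · 0 · 1
2 · 2 · 3 · 1
3 · 3 · 3 · 1
0 · 1 · 3 · 1
1 · 3 · 3 · 3
1 · 0 · 0 · 2
t=9: 2 · 2 · 0 · 1
2 · 2 · 3 · 2
3 · 3 · 3 · 1
0 · 1 · 3 · 1
1 · 3 · 3 · 3
1 · 0 · 0 · 2
t=10: 2 · 2 · 0 · 1
2 · 2 · 3 · 3
3 · 3 · 3 · 1
0 · 1 · 3 · 1
1 · 3 · 3 · 3
1 · 0 · 0 · 2
t=11: 3 · 3 · 1 · 2
0 · 1 · 2 · 1
1 · 3 · 2 · 3
2 · 0 · 2 · 3
2 · 1 · 2 · 0
1 · 1 · 1 · 3
t=12: 3 · 3 · 1 · 2
0 · 1 · 2 · 2
1 · 3 · 2 · 3
2 · 0 · 2 · 3
2 · 1 · 2 · 0
1 · 1 · 1 · 3
t=13: 3 · 3 · 1 · 2
0 · 1 · 2 · 3
1 · 3 · 2 · 3
2 · 0 · 2 · 3
2 · 1 · 2 · 0
1 · 1 · 1 · 3
t=14: 3 · 3 · 1 · 3
0 · 1 · 3 · 1
1 · 3 · 3 · 1
2 · 0 · 3 · 0
2 · 1 · 2 · 1
1 · 1 · 1 · 3
t=15: 3 · 3 · 1 · 3
0 · 1 · 3 · 2
1 · 3 · 3 · 1
2 · 0 · 3 · 0
2 · 1 · 2 · 1
1 · 1 · 1 · 3
t=16: 3 · 3 · 1 · 3
0 · 1 · 3 · 3
1 · 3 · 3 · 1
2 · 0 · 3 · 0
2 · 1 · 2 · 1
1 · 1 · 1 · 3
t=17: 3 · 3 · 3 · 0
0 · 3 · 1 · 2
2 · 0 · 2 · 3
2 · 2 · 0 · 1
2 · 1 · 3 · 1
1 · 1 · 1 · 3
t=18: 3 · 3 · 3 · 0
0 · 3 · 1 · 3
2 · 0 · 2 · 3
2 · 2 · 0 · 1
2 · 1 · 3 · 1
1 · 1 · 1 · 3

41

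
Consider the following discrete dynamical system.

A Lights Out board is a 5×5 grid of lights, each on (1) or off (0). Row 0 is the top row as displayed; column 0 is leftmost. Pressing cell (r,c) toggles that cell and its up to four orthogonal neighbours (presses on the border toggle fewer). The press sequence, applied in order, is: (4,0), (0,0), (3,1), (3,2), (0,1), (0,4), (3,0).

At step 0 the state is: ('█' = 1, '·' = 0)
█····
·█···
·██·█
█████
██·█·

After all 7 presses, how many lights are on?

[0] █····
·█···
·██·█
█████
██·█·
[1] █····
·█···
·██·█
·████
···█·
[2] ·█···
██···
·██·█
·████
···█·
[3] ·█···
██···
··█·█
█··██
·█·█·
[4] ·█···
██···
····█
███·█
·███·
[5] █·█··
█····
····█
███·█
·███·
[6] █·███
█···█
····█
███·█
·███·
[7] █·███
█···█
█···█
··█·█
████·

14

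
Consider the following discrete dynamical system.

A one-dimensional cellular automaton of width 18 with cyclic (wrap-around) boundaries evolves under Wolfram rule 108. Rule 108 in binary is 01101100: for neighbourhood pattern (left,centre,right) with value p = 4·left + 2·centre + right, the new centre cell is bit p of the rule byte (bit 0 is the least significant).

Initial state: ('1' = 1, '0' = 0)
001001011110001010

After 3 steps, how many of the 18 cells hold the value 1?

t=0: 001001011110001010
t=1: 001001110010001110
t=2: 001001010010001010
t=3: 001001110010001110

8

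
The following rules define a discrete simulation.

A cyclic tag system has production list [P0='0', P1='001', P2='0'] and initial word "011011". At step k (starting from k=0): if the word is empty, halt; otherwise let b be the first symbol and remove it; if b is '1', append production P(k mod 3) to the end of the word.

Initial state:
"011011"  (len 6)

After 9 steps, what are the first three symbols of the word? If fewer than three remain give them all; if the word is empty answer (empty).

t=0: "011011"  (len 6)
t=1: "11011"  (len 5)
t=2: "1011001"  (len 7)
t=3: "0110010"  (len 7)
t=4: "110010"  (len 6)
t=5: "10010001"  (len 8)
t=6: "00100010"  (len 8)
t=7: "0100010"  (len 7)
t=8: "100010"  (len 6)
t=9: "000100"  (len 6)

000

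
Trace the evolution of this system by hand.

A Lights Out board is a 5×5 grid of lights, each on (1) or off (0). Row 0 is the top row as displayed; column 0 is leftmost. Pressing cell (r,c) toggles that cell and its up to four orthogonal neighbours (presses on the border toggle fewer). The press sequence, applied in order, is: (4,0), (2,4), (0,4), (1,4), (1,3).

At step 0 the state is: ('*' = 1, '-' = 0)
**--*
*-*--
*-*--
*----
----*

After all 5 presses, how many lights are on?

0) **--*
*-*--
*-*--
*----
----*
1) **--*
*-*--
*-*--
-----
**--*
2) **--*
*-*-*
*-***
----*
**--*
3) **-*-
*-*--
*-***
----*
**--*
4) **-**
*-***
*-**-
----*
**--*
5) **--*
*----
*-*--
----*
**--*

10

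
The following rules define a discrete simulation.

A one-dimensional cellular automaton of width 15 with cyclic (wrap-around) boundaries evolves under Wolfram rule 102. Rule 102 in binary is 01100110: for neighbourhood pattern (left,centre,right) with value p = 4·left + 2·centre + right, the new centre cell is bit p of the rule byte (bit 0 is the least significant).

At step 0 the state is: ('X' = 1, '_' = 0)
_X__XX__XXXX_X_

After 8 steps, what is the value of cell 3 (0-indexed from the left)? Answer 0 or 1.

1

t=0: _X__XX__XXXX_X_
t=1: XX_X_X_X___XXX_
t=2: _XXXXXXX__X__XX
t=3: X______X_XX_X_X
t=4: X_____XXX_XXXX_
t=5: X____X__XX___XX
t=6: X___XX_X_X__X__
t=7: X__X_XXXXX_XX_X
t=8: X_XXX____XX_XX_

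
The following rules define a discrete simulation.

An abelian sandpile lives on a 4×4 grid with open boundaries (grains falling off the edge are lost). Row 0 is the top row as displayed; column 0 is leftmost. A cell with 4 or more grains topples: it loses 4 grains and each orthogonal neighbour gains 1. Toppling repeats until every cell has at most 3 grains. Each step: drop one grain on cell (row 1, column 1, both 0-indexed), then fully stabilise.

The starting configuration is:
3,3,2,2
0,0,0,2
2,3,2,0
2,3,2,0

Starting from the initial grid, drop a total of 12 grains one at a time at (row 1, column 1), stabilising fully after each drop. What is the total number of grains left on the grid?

27

0) 3,3,2,2
0,0,0,2
2,3,2,0
2,3,2,0
1) 3,3,2,2
0,1,0,2
2,3,2,0
2,3,2,0
2) 3,3,2,2
0,2,0,2
2,3,2,0
2,3,2,0
3) 3,3,2,2
0,3,0,2
2,3,2,0
2,3,2,0
4) 0,1,3,2
2,2,1,2
3,1,3,0
3,0,3,0
5) 0,1,3,2
2,3,1,2
3,1,3,0
3,0,3,0
6) 0,2,3,2
3,0,2,2
3,2,3,0
3,0,3,0
7) 0,2,3,2
3,1,2,2
3,2,3,0
3,0,3,0
8) 0,2,3,2
3,2,2,2
3,2,3,0
3,0,3,0
9) 0,2,3,2
3,3,2,2
3,2,3,0
3,0,3,0
10) 2,1,1,3
2,0,2,3
2,2,2,1
0,3,0,1
11) 2,1,1,3
2,1,2,3
2,2,2,1
0,3,0,1
12) 2,1,1,3
2,2,2,3
2,2,2,1
0,3,0,1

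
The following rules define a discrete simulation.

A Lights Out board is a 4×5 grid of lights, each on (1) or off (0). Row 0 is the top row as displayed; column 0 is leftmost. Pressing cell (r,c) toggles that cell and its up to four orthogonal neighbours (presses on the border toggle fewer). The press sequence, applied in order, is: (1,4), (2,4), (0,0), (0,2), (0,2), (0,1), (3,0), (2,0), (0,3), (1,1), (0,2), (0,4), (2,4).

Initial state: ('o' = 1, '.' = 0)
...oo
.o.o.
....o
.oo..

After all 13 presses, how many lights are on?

5

[0] ...oo
.o.o.
....o
.oo..
[1] ...o.
.o..o
.....
.oo..
[2] ...o.
.o...
...oo
.oo.o
[3] oo.o.
oo...
...oo
.oo.o
[4] o.o..
ooo..
...oo
.oo.o
[5] oo.o.
oo...
...oo
.oo.o
[6] ..oo.
o....
...oo
.oo.o
[7] ..oo.
o....
o..oo
o.o.o
[8] ..oo.
.....
.o.oo
..o.o
[9] ....o
...o.
.o.oo
..o.o
[10] .o..o
oooo.
...oo
..o.o
[11] ..ooo
oo.o.
...oo
..o.o
[12] ..o..
oo.oo
...oo
..o.o
[13] ..o..
oo.o.
.....
..o..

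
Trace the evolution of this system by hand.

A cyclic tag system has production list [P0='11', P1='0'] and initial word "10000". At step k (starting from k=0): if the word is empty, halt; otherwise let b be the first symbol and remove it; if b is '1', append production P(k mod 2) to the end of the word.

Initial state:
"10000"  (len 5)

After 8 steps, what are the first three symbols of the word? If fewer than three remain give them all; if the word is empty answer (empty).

0) "10000"  (len 5)
1) "000011"  (len 6)
2) "00011"  (len 5)
3) "0011"  (len 4)
4) "011"  (len 3)
5) "11"  (len 2)
6) "10"  (len 2)
7) "011"  (len 3)
8) "11"  (len 2)

11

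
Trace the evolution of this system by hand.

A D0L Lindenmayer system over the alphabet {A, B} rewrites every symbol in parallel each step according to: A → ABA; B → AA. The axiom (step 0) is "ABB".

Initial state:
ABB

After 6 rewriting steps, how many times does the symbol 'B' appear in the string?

k=0  ABB
k=1  ABAAAAA
k=2  ABAAAABAABAABAABAABA
k=3  ABAAAABAABAABAABAAAABAABAAAABAABAAAABAABAAAABAABAAAABA
k=4  ABAAAABAABAABAABAAAABAABAAAABAABAAAABAABAAAABAABAABAABAAAA…ABAABAABAAAABAABAAAABAABAABAABAAAABAABAAAABAABAABAABAAAABA  (len 148)
k=5  ABAAAABAABAABAABAAAABAABAAAABAABAAAABAABAAAABAABAABAABAAAA…AAAABAABAABAABAAAABAABAAAABAABAAAABAABAAAABAABAABAABAAAABA  (len 404)
k=6  ABAAAABAABAABAABAAAABAABAAAABAABAAAABAABAAAABAABAABAABAAAA…AAAABAABAABAABAAAABAABAAAABAABAAAABAABAAAABAABAABAABAAAABA  (len 1104)

296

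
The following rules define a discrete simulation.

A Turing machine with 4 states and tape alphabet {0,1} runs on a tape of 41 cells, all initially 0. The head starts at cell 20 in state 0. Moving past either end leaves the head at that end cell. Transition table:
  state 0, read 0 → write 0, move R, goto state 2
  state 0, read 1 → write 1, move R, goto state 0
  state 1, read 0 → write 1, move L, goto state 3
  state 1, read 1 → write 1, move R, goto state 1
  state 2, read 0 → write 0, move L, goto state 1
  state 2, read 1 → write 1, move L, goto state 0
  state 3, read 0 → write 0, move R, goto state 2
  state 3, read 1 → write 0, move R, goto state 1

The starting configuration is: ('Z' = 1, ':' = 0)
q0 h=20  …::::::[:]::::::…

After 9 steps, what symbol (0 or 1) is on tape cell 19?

[0] q0 h=20  …::::::[:]::::::…
[1] q2 h=21  …::::::[:]::::::…
[2] q1 h=20  …::::::[:]::::::…
[3] q3 h=19  …::::::[:]Z:::::…
[4] q2 h=20  …::::::[Z]::::::…
[5] q0 h=19  …::::::[:]Z:::::…
[6] q2 h=20  …::::::[Z]::::::…
[7] q0 h=19  …::::::[:]Z:::::…
[8] q2 h=20  …::::::[Z]::::::…
[9] q0 h=19  …::::::[:]Z:::::…

0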